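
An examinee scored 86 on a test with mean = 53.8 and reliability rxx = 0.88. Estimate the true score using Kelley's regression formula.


T_est = rxx * X + (1 - rxx) * mean
T_est = 0.88 * 86 + 0.12 * 53.8
T_est = 75.68 + 6.456
T_est = 82.136

82.136


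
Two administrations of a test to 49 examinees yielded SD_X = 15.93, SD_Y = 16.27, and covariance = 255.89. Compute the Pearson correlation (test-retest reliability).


r = cov(X,Y) / (SD_X * SD_Y)
r = 255.89 / (15.93 * 16.27)
r = 255.89 / 259.1811
r = 0.9873

0.9873


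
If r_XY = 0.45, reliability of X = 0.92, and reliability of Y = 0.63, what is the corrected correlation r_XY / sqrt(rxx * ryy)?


r_corrected = rxy / sqrt(rxx * ryy)
= 0.45 / sqrt(0.92 * 0.63)
= 0.45 / sqrt(0.5796)
= 0.45 / 0.761315
r_corrected = 0.5911

0.5911


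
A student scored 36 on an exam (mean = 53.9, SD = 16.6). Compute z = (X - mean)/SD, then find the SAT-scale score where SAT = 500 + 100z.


z = (X - mean) / SD = (36 - 53.9) / 16.6
z = -17.9 / 16.6
z = -1.0783
SAT-scale = SAT = 500 + 100z
Carry z at full precision (z = -17.9 / 16.6) into the conversion:
SAT-scale = 500 + 100 * (-17.9 / 16.6) = 500 + -1790 / 16.6
SAT-scale = 500 + -107.8313
SAT-scale = 392.1687

392.1687


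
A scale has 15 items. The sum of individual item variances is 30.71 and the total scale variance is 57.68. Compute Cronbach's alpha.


alpha = (k/(k-1)) * (1 - sum(si^2)/s_total^2)
= (15/14) * (1 - 30.71/57.68)
alpha = 0.501

0.501


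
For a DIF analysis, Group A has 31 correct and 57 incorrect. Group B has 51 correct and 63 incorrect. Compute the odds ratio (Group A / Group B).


Odds_A = 31/57 = 0.5439
Odds_B = 51/63 = 0.8095
OR = Odds_A / Odds_B = 0.5439 / 0.8095
Exactly, OR = (31 * 63) / (57 * 51) = 1953 / 2907
OR = 0.6718

0.6718


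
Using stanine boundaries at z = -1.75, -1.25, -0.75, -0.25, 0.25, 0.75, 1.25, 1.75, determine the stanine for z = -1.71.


Stanine boundaries: [-1.75, -1.25, -0.75, -0.25, 0.25, 0.75, 1.25, 1.75]
z = -1.71
Check each boundary:
  z >= -1.75 -> could be stanine 2
  z < -1.25
  z < -0.75
  z < -0.25
  z < 0.25
  z < 0.75
  z < 1.25
  z < 1.75
Highest qualifying boundary gives stanine = 2

2


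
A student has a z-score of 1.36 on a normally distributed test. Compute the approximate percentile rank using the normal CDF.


CDF(z) = 0.5 * (1 + erf(z/sqrt(2)))
erf(0.9617) = 0.8262
CDF = 0.9131
Percentile rank = 0.9131 * 100 = 91.31

91.31


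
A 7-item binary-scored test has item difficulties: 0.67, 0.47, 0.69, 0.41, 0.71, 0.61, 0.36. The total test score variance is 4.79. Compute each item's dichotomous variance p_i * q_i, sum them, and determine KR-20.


For each item, compute p_i * q_i:
  Item 1: 0.67 * 0.33 = 0.2211
  Item 2: 0.47 * 0.53 = 0.2491
  Item 3: 0.69 * 0.31 = 0.2139
  Item 4: 0.41 * 0.59 = 0.2419
  Item 5: 0.71 * 0.29 = 0.2059
  Item 6: 0.61 * 0.39 = 0.2379
  Item 7: 0.36 * 0.64 = 0.2304
Sum(p_i * q_i) = 0.2211 + 0.2491 + 0.2139 + 0.2419 + 0.2059 + 0.2379 + 0.2304 = 1.6002
KR-20 = (k/(k-1)) * (1 - Sum(p_i*q_i) / Var_total)
= (7/6) * (1 - 1.6002/4.79)
= 1.1667 * 0.6659
KR-20 = 0.7769

0.7769


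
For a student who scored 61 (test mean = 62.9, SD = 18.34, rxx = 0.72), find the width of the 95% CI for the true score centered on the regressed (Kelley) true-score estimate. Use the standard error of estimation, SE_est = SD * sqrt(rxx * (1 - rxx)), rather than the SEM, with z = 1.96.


True score estimate = 0.72*61 + 0.28*62.9 = 61.532
SE_est = SD * sqrt(rxx * (1 - rxx)) = 18.34 * sqrt(0.72 * 0.28) = 18.34 * sqrt(0.2016) = 8.23464
CI = T_est +/- z * SE_est, so width = 2 * z * SE_est = 2 * 1.96 * 8.23464
Width = 32.2798

32.2798


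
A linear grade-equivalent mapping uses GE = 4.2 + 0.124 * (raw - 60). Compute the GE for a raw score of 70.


raw - median = 70 - 60 = 10
slope * diff = 0.124 * 10 = 1.24
GE = 4.2 + 1.24
GE = 5.44

5.44


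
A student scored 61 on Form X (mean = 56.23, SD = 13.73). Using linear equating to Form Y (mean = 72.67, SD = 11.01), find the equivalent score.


slope = SD_Y / SD_X = 11.01 / 13.73 ~ 0.8019
intercept = mean_Y - slope * mean_X = 72.67 - (11.01 / 13.73) * 56.23 ~ 27.5795
Y = slope * X + intercept. To avoid rounding drift from the rounded slope/intercept, evaluate the equivalent form Y = mean_Y + SD_Y * (X - mean_X) / SD_X at full precision:
Y = 72.67 + 11.01 * (61 - 56.23) / 13.73
Y = 72.67 + 11.01 * 4.77 / 13.73
Y = 72.67 + 52.5177 / 13.73
Y = 72.67 + 3.825
Y = 76.495

76.495


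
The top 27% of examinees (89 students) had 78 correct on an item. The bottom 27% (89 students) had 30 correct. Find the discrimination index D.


p_upper = 78/89 = 0.8764
p_lower = 30/89 = 0.3371
D = 0.8764 - 0.3371 = 0.5393

0.5393


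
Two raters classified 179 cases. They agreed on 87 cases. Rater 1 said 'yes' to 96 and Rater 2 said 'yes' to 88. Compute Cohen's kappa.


P_o = 87/179 = 0.486034
P_e = (96*88 + 83*91) / 32041 = 0.499391
kappa = (P_o - P_e) / (1 - P_e)
kappa = (0.486034 - 0.499391) / (1 - 0.499391)
kappa = -0.0267

-0.0267


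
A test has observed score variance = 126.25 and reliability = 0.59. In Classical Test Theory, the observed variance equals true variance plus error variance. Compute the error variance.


var_true = rxx * var_obs = 0.59 * 126.25 = 74.4875
var_error = var_obs - var_true
var_error = 126.25 - 74.4875
var_error = 51.7625

51.7625


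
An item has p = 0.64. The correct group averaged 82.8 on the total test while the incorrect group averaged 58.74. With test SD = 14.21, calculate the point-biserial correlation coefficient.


q = 1 - p = 0.36
rpb = ((M1 - M0) / SD) * sqrt(p * q)
rpb = ((82.8 - 58.74) / 14.21) * sqrt(0.64 * 0.36)
rpb = 0.8127

0.8127


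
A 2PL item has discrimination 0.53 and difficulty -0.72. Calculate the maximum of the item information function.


For 2PL, max info at theta = b = -0.72
I_max = a^2 / 4 = 0.53^2 / 4
= 0.2809 / 4
I_max = 0.0702

0.0702


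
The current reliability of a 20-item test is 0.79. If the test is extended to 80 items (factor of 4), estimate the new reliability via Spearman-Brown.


r_new = (n * rxx) / (1 + (n-1) * rxx)
r_new = (4 * 0.79) / (1 + 3 * 0.79)
r_new = 3.16 / 3.37
r_new = 0.9377

0.9377


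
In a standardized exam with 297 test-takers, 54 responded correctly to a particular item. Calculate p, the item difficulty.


Item difficulty p = number correct / total examinees
p = 54 / 297
p = 0.1818

0.1818


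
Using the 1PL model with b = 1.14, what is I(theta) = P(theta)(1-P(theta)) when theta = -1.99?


P = 1/(1+exp(-(-1.99-1.14))) = 0.0419
I = P*(1-P) = 0.0419 * 0.9581
I = 0.0401

0.0401


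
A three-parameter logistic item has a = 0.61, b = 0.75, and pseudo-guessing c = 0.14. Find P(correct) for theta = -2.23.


logit = 0.61*(-2.23 - 0.75) = -1.8178
P* = 1/(1 + exp(--1.8178)) = 0.1397
P = 0.14 + (1 - 0.14) * 0.1397
P = 0.2601

0.2601


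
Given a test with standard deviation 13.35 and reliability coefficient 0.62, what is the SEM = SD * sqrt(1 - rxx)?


SEM = SD * sqrt(1 - rxx)
SEM = 13.35 * sqrt(1 - 0.62)
SEM = 13.35 * sqrt(0.38) = 13.35 * 0.616441
SEM = 8.2295

8.2295


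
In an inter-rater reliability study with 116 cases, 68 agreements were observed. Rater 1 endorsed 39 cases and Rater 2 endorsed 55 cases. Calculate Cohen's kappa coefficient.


P_o = 68/116 = 0.586207
P_e = (39*55 + 77*61) / 13456 = 0.508472
kappa = (P_o - P_e) / (1 - P_e)
kappa = (0.586207 - 0.508472) / (1 - 0.508472)
kappa = 0.1581

0.1581


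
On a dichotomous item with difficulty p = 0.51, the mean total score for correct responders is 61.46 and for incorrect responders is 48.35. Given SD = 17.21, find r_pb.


q = 1 - p = 0.49
rpb = ((M1 - M0) / SD) * sqrt(p * q)
rpb = ((61.46 - 48.35) / 17.21) * sqrt(0.51 * 0.49)
rpb = 0.3808

0.3808


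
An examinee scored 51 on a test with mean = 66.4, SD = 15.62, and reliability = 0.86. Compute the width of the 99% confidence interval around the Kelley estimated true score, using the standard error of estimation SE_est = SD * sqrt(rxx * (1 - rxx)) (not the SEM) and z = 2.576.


True score estimate = 0.86*51 + 0.14*66.4 = 53.156
SE_est = SD * sqrt(rxx * (1 - rxx)) = 15.62 * sqrt(0.86 * 0.14) = 15.62 * sqrt(0.1204) = 5.419937
CI = T_est +/- z * SE_est, so width = 2 * z * SE_est = 2 * 2.576 * 5.419937
Width = 27.9235

27.9235


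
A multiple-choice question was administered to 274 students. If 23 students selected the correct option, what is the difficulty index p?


Item difficulty p = number correct / total examinees
p = 23 / 274
p = 0.0839

0.0839


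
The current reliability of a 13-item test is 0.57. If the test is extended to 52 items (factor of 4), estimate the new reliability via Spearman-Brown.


r_new = (n * rxx) / (1 + (n-1) * rxx)
r_new = (4 * 0.57) / (1 + 3 * 0.57)
r_new = 2.28 / 2.71
r_new = 0.8413

0.8413


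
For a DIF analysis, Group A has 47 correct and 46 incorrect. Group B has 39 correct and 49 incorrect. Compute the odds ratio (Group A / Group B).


Odds_A = 47/46 = 1.0217
Odds_B = 39/49 = 0.7959
OR = Odds_A / Odds_B = 1.0217 / 0.7959
Exactly, OR = (47 * 49) / (46 * 39) = 2303 / 1794
OR = 1.2837

1.2837


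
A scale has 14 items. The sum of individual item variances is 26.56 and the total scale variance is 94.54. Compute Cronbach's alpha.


alpha = (k/(k-1)) * (1 - sum(si^2)/s_total^2)
= (14/13) * (1 - 26.56/94.54)
alpha = 0.7744

0.7744


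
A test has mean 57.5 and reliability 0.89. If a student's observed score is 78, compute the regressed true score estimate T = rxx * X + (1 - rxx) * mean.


T_est = rxx * X + (1 - rxx) * mean
T_est = 0.89 * 78 + 0.11 * 57.5
T_est = 69.42 + 6.325
T_est = 75.745

75.745


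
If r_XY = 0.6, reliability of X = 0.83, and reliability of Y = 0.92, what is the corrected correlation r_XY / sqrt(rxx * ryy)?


r_corrected = rxy / sqrt(rxx * ryy)
= 0.6 / sqrt(0.83 * 0.92)
= 0.6 / sqrt(0.7636)
= 0.6 / 0.873842
r_corrected = 0.6866

0.6866


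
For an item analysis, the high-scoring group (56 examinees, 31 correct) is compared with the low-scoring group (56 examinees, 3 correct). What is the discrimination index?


p_upper = 31/56 = 0.5536
p_lower = 3/56 = 0.0536
D = 0.5536 - 0.0536 = 0.5

0.5


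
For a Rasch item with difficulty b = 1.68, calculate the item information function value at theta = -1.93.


P = 1/(1+exp(-(-1.93-1.68))) = 0.0263
I = P*(1-P) = 0.0263 * 0.9737
I = 0.0256

0.0256


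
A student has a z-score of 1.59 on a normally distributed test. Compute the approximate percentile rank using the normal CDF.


CDF(z) = 0.5 * (1 + erf(z/sqrt(2)))
erf(1.1243) = 0.8882
CDF = 0.9441
Percentile rank = 0.9441 * 100 = 94.41

94.41


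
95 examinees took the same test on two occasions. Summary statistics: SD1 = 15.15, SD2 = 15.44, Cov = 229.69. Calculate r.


r = cov(X,Y) / (SD_X * SD_Y)
r = 229.69 / (15.15 * 15.44)
r = 229.69 / 233.916
r = 0.9819

0.9819


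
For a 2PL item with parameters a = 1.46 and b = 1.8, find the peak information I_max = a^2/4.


For 2PL, max info at theta = b = 1.8
I_max = a^2 / 4 = 1.46^2 / 4
= 2.1316 / 4
I_max = 0.5329

0.5329


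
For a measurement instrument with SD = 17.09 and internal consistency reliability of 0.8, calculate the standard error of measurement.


SEM = SD * sqrt(1 - rxx)
SEM = 17.09 * sqrt(1 - 0.8)
SEM = 17.09 * sqrt(0.2) = 17.09 * 0.447214
SEM = 7.6429

7.6429


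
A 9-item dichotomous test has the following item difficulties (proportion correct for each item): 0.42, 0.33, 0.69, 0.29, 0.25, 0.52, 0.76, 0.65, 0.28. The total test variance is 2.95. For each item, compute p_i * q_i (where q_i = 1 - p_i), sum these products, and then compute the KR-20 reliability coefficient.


For each item, compute p_i * q_i:
  Item 1: 0.42 * 0.58 = 0.2436
  Item 2: 0.33 * 0.67 = 0.2211
  Item 3: 0.69 * 0.31 = 0.2139
  Item 4: 0.29 * 0.71 = 0.2059
  Item 5: 0.25 * 0.75 = 0.1875
  Item 6: 0.52 * 0.48 = 0.2496
  Item 7: 0.76 * 0.24 = 0.1824
  Item 8: 0.65 * 0.35 = 0.2275
  Item 9: 0.28 * 0.72 = 0.2016
Sum(p_i * q_i) = 0.2436 + 0.2211 + 0.2139 + 0.2059 + 0.1875 + 0.2496 + 0.1824 + 0.2275 + 0.2016 = 1.9331
KR-20 = (k/(k-1)) * (1 - Sum(p_i*q_i) / Var_total)
= (9/8) * (1 - 1.9331/2.95)
= 1.125 * 0.3447
KR-20 = 0.3878

0.3878


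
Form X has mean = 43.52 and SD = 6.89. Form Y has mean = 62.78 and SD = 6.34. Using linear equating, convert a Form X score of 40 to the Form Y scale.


slope = SD_Y / SD_X = 6.34 / 6.89 ~ 0.9202
intercept = mean_Y - slope * mean_X = 62.78 - (6.34 / 6.89) * 43.52 ~ 22.734
Y = slope * X + intercept. To avoid rounding drift from the rounded slope/intercept, evaluate the equivalent form Y = mean_Y + SD_Y * (X - mean_X) / SD_X at full precision:
Y = 62.78 + 6.34 * (40 - 43.52) / 6.89
Y = 62.78 - 6.34 * 3.52 / 6.89
Y = 62.78 - 22.3168 / 6.89
Y = 62.78 - 3.239
Y = 59.541

59.541


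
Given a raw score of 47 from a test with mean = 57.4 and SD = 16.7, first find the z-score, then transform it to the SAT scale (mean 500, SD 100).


z = (X - mean) / SD = (47 - 57.4) / 16.7
z = -10.4 / 16.7
z = -0.6228
SAT-scale = SAT = 500 + 100z
Carry z at full precision (z = -10.4 / 16.7) into the conversion:
SAT-scale = 500 + 100 * (-10.4 / 16.7) = 500 + -1040 / 16.7
SAT-scale = 500 + -62.2754
SAT-scale = 437.7246

437.7246


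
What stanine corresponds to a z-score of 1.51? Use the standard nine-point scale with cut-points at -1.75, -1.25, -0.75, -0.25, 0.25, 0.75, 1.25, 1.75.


Stanine boundaries: [-1.75, -1.25, -0.75, -0.25, 0.25, 0.75, 1.25, 1.75]
z = 1.51
Check each boundary:
  z >= -1.75 -> could be stanine 2
  z >= -1.25 -> could be stanine 3
  z >= -0.75 -> could be stanine 4
  z >= -0.25 -> could be stanine 5
  z >= 0.25 -> could be stanine 6
  z >= 0.75 -> could be stanine 7
  z >= 1.25 -> could be stanine 8
  z < 1.75
Highest qualifying boundary gives stanine = 8

8


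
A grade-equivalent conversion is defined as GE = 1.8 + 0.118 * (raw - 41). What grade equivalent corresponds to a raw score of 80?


raw - median = 80 - 41 = 39
slope * diff = 0.118 * 39 = 4.602
GE = 1.8 + 4.602
GE = 6.402

6.402


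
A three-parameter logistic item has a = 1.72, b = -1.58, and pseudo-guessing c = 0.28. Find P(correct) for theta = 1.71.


logit = 1.72*(1.71 - -1.58) = 5.6588
P* = 1/(1 + exp(-5.6588)) = 0.9965
P = 0.28 + (1 - 0.28) * 0.9965
P = 0.9975

0.9975


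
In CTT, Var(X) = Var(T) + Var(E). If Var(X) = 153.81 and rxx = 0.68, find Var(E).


var_true = rxx * var_obs = 0.68 * 153.81 = 104.5908
var_error = var_obs - var_true
var_error = 153.81 - 104.5908
var_error = 49.2192

49.2192


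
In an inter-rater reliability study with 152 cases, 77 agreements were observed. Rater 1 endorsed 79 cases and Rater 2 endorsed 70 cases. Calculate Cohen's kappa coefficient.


P_o = 77/152 = 0.506579
P_e = (79*70 + 73*82) / 23104 = 0.498442
kappa = (P_o - P_e) / (1 - P_e)
kappa = (0.506579 - 0.498442) / (1 - 0.498442)
kappa = 0.0162

0.0162


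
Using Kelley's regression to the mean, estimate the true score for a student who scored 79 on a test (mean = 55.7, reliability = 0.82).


T_est = rxx * X + (1 - rxx) * mean
T_est = 0.82 * 79 + 0.18 * 55.7
T_est = 64.78 + 10.026
T_est = 74.806

74.806


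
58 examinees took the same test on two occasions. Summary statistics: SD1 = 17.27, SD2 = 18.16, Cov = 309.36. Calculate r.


r = cov(X,Y) / (SD_X * SD_Y)
r = 309.36 / (17.27 * 18.16)
r = 309.36 / 313.6232
r = 0.9864

0.9864


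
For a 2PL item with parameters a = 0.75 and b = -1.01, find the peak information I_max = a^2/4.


For 2PL, max info at theta = b = -1.01
I_max = a^2 / 4 = 0.75^2 / 4
= 0.5625 / 4
I_max = 0.1406

0.1406


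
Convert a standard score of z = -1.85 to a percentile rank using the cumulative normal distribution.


CDF(z) = 0.5 * (1 + erf(z/sqrt(2)))
erf(-1.3081) = -0.9357
CDF = 0.0322
Percentile rank = 0.0322 * 100 = 3.22

3.22


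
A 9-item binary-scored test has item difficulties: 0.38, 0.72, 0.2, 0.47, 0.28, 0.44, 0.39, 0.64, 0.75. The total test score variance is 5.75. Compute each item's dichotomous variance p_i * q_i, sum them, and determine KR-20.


For each item, compute p_i * q_i:
  Item 1: 0.38 * 0.62 = 0.2356
  Item 2: 0.72 * 0.28 = 0.2016
  Item 3: 0.2 * 0.8 = 0.16
  Item 4: 0.47 * 0.53 = 0.2491
  Item 5: 0.28 * 0.72 = 0.2016
  Item 6: 0.44 * 0.56 = 0.2464
  Item 7: 0.39 * 0.61 = 0.2379
  Item 8: 0.64 * 0.36 = 0.2304
  Item 9: 0.75 * 0.25 = 0.1875
Sum(p_i * q_i) = 0.2356 + 0.2016 + 0.16 + 0.2491 + 0.2016 + 0.2464 + 0.2379 + 0.2304 + 0.1875 = 1.9501
KR-20 = (k/(k-1)) * (1 - Sum(p_i*q_i) / Var_total)
= (9/8) * (1 - 1.9501/5.75)
= 1.125 * 0.6609
KR-20 = 0.7435

0.7435


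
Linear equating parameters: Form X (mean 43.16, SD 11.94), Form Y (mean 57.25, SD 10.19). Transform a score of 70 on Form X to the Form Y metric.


slope = SD_Y / SD_X = 10.19 / 11.94 ~ 0.8534
intercept = mean_Y - slope * mean_X = 57.25 - (10.19 / 11.94) * 43.16 ~ 20.4158
Y = slope * X + intercept. To avoid rounding drift from the rounded slope/intercept, evaluate the equivalent form Y = mean_Y + SD_Y * (X - mean_X) / SD_X at full precision:
Y = 57.25 + 10.19 * (70 - 43.16) / 11.94
Y = 57.25 + 10.19 * 26.84 / 11.94
Y = 57.25 + 273.4996 / 11.94
Y = 57.25 + 22.9062
Y = 80.1562

80.1562


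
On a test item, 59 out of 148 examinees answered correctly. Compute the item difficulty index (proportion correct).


Item difficulty p = number correct / total examinees
p = 59 / 148
p = 0.3986

0.3986


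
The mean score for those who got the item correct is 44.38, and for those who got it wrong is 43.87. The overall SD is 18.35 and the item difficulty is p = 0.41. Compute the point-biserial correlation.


q = 1 - p = 0.59
rpb = ((M1 - M0) / SD) * sqrt(p * q)
rpb = ((44.38 - 43.87) / 18.35) * sqrt(0.41 * 0.59)
rpb = 0.0137

0.0137


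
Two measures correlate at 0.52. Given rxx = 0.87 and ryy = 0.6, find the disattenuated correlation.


r_corrected = rxy / sqrt(rxx * ryy)
= 0.52 / sqrt(0.87 * 0.6)
= 0.52 / sqrt(0.522)
= 0.52 / 0.722496
r_corrected = 0.7197

0.7197


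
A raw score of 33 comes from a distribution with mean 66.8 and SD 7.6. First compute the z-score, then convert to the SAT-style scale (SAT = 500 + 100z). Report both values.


z = (X - mean) / SD = (33 - 66.8) / 7.6
z = -33.8 / 7.6
z = -4.4474
SAT-scale = SAT = 500 + 100z
Carry z at full precision (z = -33.8 / 7.6) into the conversion:
SAT-scale = 500 + 100 * (-33.8 / 7.6) = 500 + -3380 / 7.6
SAT-scale = 500 + -444.7368
SAT-scale = 55.2632

55.2632


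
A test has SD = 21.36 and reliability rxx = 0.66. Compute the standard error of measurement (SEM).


SEM = SD * sqrt(1 - rxx)
SEM = 21.36 * sqrt(1 - 0.66)
SEM = 21.36 * sqrt(0.34) = 21.36 * 0.583095
SEM = 12.4549

12.4549


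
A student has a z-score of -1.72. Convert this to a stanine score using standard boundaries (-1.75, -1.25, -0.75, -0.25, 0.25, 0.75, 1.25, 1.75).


Stanine boundaries: [-1.75, -1.25, -0.75, -0.25, 0.25, 0.75, 1.25, 1.75]
z = -1.72
Check each boundary:
  z >= -1.75 -> could be stanine 2
  z < -1.25
  z < -0.75
  z < -0.25
  z < 0.25
  z < 0.75
  z < 1.25
  z < 1.75
Highest qualifying boundary gives stanine = 2

2


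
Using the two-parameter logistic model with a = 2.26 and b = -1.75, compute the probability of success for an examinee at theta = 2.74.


a*(theta - b) = 2.26 * (2.74 - -1.75) = 10.1474
exp(-10.1474) = 0.0
P = 1 / (1 + 0.0)
P = 1.0

1.0


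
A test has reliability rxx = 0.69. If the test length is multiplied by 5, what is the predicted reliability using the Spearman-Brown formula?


r_new = (n * rxx) / (1 + (n-1) * rxx)
r_new = (5 * 0.69) / (1 + 4 * 0.69)
r_new = 3.45 / 3.76
r_new = 0.9176

0.9176


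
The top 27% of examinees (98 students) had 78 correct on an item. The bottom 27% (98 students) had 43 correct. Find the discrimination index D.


p_upper = 78/98 = 0.7959
p_lower = 43/98 = 0.4388
D = 0.7959 - 0.4388 = 0.3571

0.3571


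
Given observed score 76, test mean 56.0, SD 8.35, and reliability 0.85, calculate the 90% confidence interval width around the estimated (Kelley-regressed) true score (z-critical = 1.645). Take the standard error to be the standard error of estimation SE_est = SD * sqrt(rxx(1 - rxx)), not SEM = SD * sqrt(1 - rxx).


True score estimate = 0.85*76 + 0.15*56.0 = 73.0
SE_est = SD * sqrt(rxx * (1 - rxx)) = 8.35 * sqrt(0.85 * 0.15) = 8.35 * sqrt(0.1275) = 2.981546
CI = T_est +/- z * SE_est, so width = 2 * z * SE_est = 2 * 1.645 * 2.981546
Width = 9.8093

9.8093


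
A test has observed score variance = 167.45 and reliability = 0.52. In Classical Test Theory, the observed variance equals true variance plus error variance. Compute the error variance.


var_true = rxx * var_obs = 0.52 * 167.45 = 87.074
var_error = var_obs - var_true
var_error = 167.45 - 87.074
var_error = 80.376

80.376


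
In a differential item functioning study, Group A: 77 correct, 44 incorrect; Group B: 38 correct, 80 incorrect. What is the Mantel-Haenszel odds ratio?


Odds_A = 77/44 = 1.75
Odds_B = 38/80 = 0.475
OR = Odds_A / Odds_B = 1.75 / 0.475
Exactly, OR = (77 * 80) / (44 * 38) = 6160 / 1672
OR = 3.6842

3.6842


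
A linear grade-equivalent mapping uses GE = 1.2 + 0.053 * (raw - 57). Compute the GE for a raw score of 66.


raw - median = 66 - 57 = 9
slope * diff = 0.053 * 9 = 0.477
GE = 1.2 + 0.477
GE = 1.677

1.677


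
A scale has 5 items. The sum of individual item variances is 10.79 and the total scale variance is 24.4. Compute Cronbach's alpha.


alpha = (k/(k-1)) * (1 - sum(si^2)/s_total^2)
= (5/4) * (1 - 10.79/24.4)
alpha = 0.6972

0.6972


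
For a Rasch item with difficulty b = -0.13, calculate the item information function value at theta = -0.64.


P = 1/(1+exp(-(-0.64--0.13))) = 0.3752
I = P*(1-P) = 0.3752 * 0.6248
I = 0.2344

0.2344


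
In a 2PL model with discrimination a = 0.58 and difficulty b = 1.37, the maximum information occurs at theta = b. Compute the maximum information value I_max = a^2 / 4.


For 2PL, max info at theta = b = 1.37
I_max = a^2 / 4 = 0.58^2 / 4
= 0.3364 / 4
I_max = 0.0841

0.0841


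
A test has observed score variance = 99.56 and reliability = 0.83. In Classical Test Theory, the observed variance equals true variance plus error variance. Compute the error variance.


var_true = rxx * var_obs = 0.83 * 99.56 = 82.6348
var_error = var_obs - var_true
var_error = 99.56 - 82.6348
var_error = 16.9252

16.9252


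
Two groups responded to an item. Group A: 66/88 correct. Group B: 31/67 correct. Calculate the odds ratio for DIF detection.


Odds_A = 66/22 = 3.0
Odds_B = 31/36 = 0.8611
OR = Odds_A / Odds_B = 3.0 / 0.8611
Exactly, OR = (66 * 36) / (22 * 31) = 2376 / 682
OR = 3.4839

3.4839


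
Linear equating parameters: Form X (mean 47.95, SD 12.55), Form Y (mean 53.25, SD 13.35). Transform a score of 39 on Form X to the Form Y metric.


slope = SD_Y / SD_X = 13.35 / 12.55 ~ 1.0637
intercept = mean_Y - slope * mean_X = 53.25 - (13.35 / 12.55) * 47.95 ~ 2.2434
Y = slope * X + intercept. To avoid rounding drift from the rounded slope/intercept, evaluate the equivalent form Y = mean_Y + SD_Y * (X - mean_X) / SD_X at full precision:
Y = 53.25 + 13.35 * (39 - 47.95) / 12.55
Y = 53.25 - 13.35 * 8.95 / 12.55
Y = 53.25 - 119.4825 / 12.55
Y = 53.25 - 9.5205
Y = 43.7295

43.7295


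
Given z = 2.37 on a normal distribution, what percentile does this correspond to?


CDF(z) = 0.5 * (1 + erf(z/sqrt(2)))
erf(1.6758) = 0.9822
CDF = 0.9911
Percentile rank = 0.9911 * 100 = 99.11

99.11


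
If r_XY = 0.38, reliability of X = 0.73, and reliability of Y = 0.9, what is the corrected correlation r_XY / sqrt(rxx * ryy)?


r_corrected = rxy / sqrt(rxx * ryy)
= 0.38 / sqrt(0.73 * 0.9)
= 0.38 / sqrt(0.657)
= 0.38 / 0.810555
r_corrected = 0.4688

0.4688


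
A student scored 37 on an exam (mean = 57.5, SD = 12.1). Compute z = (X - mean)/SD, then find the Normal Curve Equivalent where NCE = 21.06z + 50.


z = (X - mean) / SD = (37 - 57.5) / 12.1
z = -20.5 / 12.1
z = -1.6942
NCE = NCE = 21.06z + 50
Carry z at full precision (z = -20.5 / 12.1) into the conversion:
NCE = 21.06 * (-20.5 / 12.1) + 50 = -431.73 / 12.1 + 50
NCE = -35.6802 + 50
NCE = 14.3198

14.3198


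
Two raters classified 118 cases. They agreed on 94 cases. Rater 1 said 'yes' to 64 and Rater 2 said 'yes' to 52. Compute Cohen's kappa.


P_o = 94/118 = 0.79661
P_e = (64*52 + 54*66) / 13924 = 0.494973
kappa = (P_o - P_e) / (1 - P_e)
kappa = (0.79661 - 0.494973) / (1 - 0.494973)
kappa = 0.5973

0.5973


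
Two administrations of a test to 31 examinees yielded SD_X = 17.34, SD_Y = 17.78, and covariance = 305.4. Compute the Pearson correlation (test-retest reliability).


r = cov(X,Y) / (SD_X * SD_Y)
r = 305.4 / (17.34 * 17.78)
r = 305.4 / 308.3052
r = 0.9906

0.9906


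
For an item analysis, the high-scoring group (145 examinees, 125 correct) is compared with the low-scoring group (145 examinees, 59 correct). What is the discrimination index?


p_upper = 125/145 = 0.8621
p_lower = 59/145 = 0.4069
D = 0.8621 - 0.4069 = 0.4552

0.4552


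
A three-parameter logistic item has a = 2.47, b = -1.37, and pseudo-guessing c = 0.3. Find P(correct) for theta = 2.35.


logit = 2.47*(2.35 - -1.37) = 9.1884
P* = 1/(1 + exp(-9.1884)) = 0.9999
P = 0.3 + (1 - 0.3) * 0.9999
P = 0.9999

0.9999


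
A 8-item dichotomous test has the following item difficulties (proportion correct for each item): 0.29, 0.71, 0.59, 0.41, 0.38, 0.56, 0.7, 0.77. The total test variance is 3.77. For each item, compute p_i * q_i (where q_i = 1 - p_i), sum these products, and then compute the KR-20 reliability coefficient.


For each item, compute p_i * q_i:
  Item 1: 0.29 * 0.71 = 0.2059
  Item 2: 0.71 * 0.29 = 0.2059
  Item 3: 0.59 * 0.41 = 0.2419
  Item 4: 0.41 * 0.59 = 0.2419
  Item 5: 0.38 * 0.62 = 0.2356
  Item 6: 0.56 * 0.44 = 0.2464
  Item 7: 0.7 * 0.3 = 0.21
  Item 8: 0.77 * 0.23 = 0.1771
Sum(p_i * q_i) = 0.2059 + 0.2059 + 0.2419 + 0.2419 + 0.2356 + 0.2464 + 0.21 + 0.1771 = 1.7647
KR-20 = (k/(k-1)) * (1 - Sum(p_i*q_i) / Var_total)
= (8/7) * (1 - 1.7647/3.77)
= 1.1429 * 0.5319
KR-20 = 0.6079

0.6079


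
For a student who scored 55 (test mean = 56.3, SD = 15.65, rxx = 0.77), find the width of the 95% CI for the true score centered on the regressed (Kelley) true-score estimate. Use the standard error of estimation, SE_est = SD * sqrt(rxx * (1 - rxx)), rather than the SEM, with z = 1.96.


True score estimate = 0.77*55 + 0.23*56.3 = 55.299
SE_est = SD * sqrt(rxx * (1 - rxx)) = 15.65 * sqrt(0.77 * 0.23) = 15.65 * sqrt(0.1771) = 6.586029
CI = T_est +/- z * SE_est, so width = 2 * z * SE_est = 2 * 1.96 * 6.586029
Width = 25.8172

25.8172


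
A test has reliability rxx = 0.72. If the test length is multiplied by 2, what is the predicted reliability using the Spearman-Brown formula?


r_new = (n * rxx) / (1 + (n-1) * rxx)
r_new = (2 * 0.72) / (1 + 1 * 0.72)
r_new = 1.44 / 1.72
r_new = 0.8372

0.8372


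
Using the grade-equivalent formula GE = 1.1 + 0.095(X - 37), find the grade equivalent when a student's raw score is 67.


raw - median = 67 - 37 = 30
slope * diff = 0.095 * 30 = 2.85
GE = 1.1 + 2.85
GE = 3.95

3.95


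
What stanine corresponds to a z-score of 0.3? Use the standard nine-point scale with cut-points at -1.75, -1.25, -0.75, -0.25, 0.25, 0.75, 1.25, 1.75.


Stanine boundaries: [-1.75, -1.25, -0.75, -0.25, 0.25, 0.75, 1.25, 1.75]
z = 0.3
Check each boundary:
  z >= -1.75 -> could be stanine 2
  z >= -1.25 -> could be stanine 3
  z >= -0.75 -> could be stanine 4
  z >= -0.25 -> could be stanine 5
  z >= 0.25 -> could be stanine 6
  z < 0.75
  z < 1.25
  z < 1.75
Highest qualifying boundary gives stanine = 6

6


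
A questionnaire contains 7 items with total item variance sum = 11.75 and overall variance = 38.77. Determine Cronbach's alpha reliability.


alpha = (k/(k-1)) * (1 - sum(si^2)/s_total^2)
= (7/6) * (1 - 11.75/38.77)
alpha = 0.8131

0.8131


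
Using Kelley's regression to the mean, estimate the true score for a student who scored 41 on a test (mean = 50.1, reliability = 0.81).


T_est = rxx * X + (1 - rxx) * mean
T_est = 0.81 * 41 + 0.19 * 50.1
T_est = 33.21 + 9.519
T_est = 42.729

42.729


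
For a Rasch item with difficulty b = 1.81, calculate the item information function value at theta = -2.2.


P = 1/(1+exp(-(-2.2-1.81))) = 0.0178
I = P*(1-P) = 0.0178 * 0.9822
I = 0.0175

0.0175


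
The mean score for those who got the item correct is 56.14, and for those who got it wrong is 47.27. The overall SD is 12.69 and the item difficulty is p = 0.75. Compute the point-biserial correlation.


q = 1 - p = 0.25
rpb = ((M1 - M0) / SD) * sqrt(p * q)
rpb = ((56.14 - 47.27) / 12.69) * sqrt(0.75 * 0.25)
rpb = 0.3027

0.3027


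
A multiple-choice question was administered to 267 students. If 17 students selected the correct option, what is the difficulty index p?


Item difficulty p = number correct / total examinees
p = 17 / 267
p = 0.0637

0.0637


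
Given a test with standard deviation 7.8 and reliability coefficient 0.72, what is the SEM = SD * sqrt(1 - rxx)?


SEM = SD * sqrt(1 - rxx)
SEM = 7.8 * sqrt(1 - 0.72)
SEM = 7.8 * sqrt(0.28) = 7.8 * 0.52915
SEM = 4.1274

4.1274


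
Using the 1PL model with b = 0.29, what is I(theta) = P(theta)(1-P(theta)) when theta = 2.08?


P = 1/(1+exp(-(2.08-0.29))) = 0.8569
I = P*(1-P) = 0.8569 * 0.1431
I = 0.1226

0.1226


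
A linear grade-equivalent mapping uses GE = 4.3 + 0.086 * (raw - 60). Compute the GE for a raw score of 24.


raw - median = 24 - 60 = -36
slope * diff = 0.086 * -36 = -3.096
GE = 4.3 + -3.096
GE = 1.204

1.204


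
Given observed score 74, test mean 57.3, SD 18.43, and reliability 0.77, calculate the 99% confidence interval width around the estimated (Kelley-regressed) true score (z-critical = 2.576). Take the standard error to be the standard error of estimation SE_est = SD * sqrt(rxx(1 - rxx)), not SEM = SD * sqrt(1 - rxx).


True score estimate = 0.77*74 + 0.23*57.3 = 70.159
SE_est = SD * sqrt(rxx * (1 - rxx)) = 18.43 * sqrt(0.77 * 0.23) = 18.43 * sqrt(0.1771) = 7.755943
CI = T_est +/- z * SE_est, so width = 2 * z * SE_est = 2 * 2.576 * 7.755943
Width = 39.9586

39.9586


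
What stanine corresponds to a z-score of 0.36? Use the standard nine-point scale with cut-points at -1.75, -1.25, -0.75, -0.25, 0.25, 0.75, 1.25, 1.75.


Stanine boundaries: [-1.75, -1.25, -0.75, -0.25, 0.25, 0.75, 1.25, 1.75]
z = 0.36
Check each boundary:
  z >= -1.75 -> could be stanine 2
  z >= -1.25 -> could be stanine 3
  z >= -0.75 -> could be stanine 4
  z >= -0.25 -> could be stanine 5
  z >= 0.25 -> could be stanine 6
  z < 0.75
  z < 1.25
  z < 1.75
Highest qualifying boundary gives stanine = 6

6


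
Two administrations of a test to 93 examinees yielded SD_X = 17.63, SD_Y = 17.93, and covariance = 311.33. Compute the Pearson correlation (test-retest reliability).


r = cov(X,Y) / (SD_X * SD_Y)
r = 311.33 / (17.63 * 17.93)
r = 311.33 / 316.1059
r = 0.9849

0.9849


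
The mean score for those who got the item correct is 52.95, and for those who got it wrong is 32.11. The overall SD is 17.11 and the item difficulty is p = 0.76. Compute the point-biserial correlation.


q = 1 - p = 0.24
rpb = ((M1 - M0) / SD) * sqrt(p * q)
rpb = ((52.95 - 32.11) / 17.11) * sqrt(0.76 * 0.24)
rpb = 0.5202

0.5202


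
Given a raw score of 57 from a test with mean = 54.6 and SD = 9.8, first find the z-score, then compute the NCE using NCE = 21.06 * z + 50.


z = (X - mean) / SD = (57 - 54.6) / 9.8
z = 2.4 / 9.8
z = 0.2449
NCE = NCE = 21.06z + 50
Carry z at full precision (z = 2.4 / 9.8) into the conversion:
NCE = 21.06 * (2.4 / 9.8) + 50 = 50.544 / 9.8 + 50
NCE = 5.1576 + 50
NCE = 55.1576

55.1576


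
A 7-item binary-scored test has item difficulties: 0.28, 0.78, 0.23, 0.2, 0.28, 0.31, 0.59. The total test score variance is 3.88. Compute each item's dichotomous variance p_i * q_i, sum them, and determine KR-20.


For each item, compute p_i * q_i:
  Item 1: 0.28 * 0.72 = 0.2016
  Item 2: 0.78 * 0.22 = 0.1716
  Item 3: 0.23 * 0.77 = 0.1771
  Item 4: 0.2 * 0.8 = 0.16
  Item 5: 0.28 * 0.72 = 0.2016
  Item 6: 0.31 * 0.69 = 0.2139
  Item 7: 0.59 * 0.41 = 0.2419
Sum(p_i * q_i) = 0.2016 + 0.1716 + 0.1771 + 0.16 + 0.2016 + 0.2139 + 0.2419 = 1.3677
KR-20 = (k/(k-1)) * (1 - Sum(p_i*q_i) / Var_total)
= (7/6) * (1 - 1.3677/3.88)
= 1.1667 * 0.6475
KR-20 = 0.7554

0.7554


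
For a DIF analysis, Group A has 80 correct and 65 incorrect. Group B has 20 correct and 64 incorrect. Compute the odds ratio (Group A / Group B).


Odds_A = 80/65 = 1.2308
Odds_B = 20/64 = 0.3125
OR = Odds_A / Odds_B = 1.2308 / 0.3125
Exactly, OR = (80 * 64) / (65 * 20) = 5120 / 1300
OR = 3.9385

3.9385


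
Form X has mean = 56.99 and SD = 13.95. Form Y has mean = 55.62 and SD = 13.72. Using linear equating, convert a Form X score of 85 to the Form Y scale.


slope = SD_Y / SD_X = 13.72 / 13.95 ~ 0.9835
intercept = mean_Y - slope * mean_X = 55.62 - (13.72 / 13.95) * 56.99 ~ -0.4304
Y = slope * X + intercept. To avoid rounding drift from the rounded slope/intercept, evaluate the equivalent form Y = mean_Y + SD_Y * (X - mean_X) / SD_X at full precision:
Y = 55.62 + 13.72 * (85 - 56.99) / 13.95
Y = 55.62 + 13.72 * 28.01 / 13.95
Y = 55.62 + 384.2972 / 13.95
Y = 55.62 + 27.5482
Y = 83.1682

83.1682


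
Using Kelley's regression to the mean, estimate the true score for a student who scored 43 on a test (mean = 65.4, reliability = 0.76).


T_est = rxx * X + (1 - rxx) * mean
T_est = 0.76 * 43 + 0.24 * 65.4
T_est = 32.68 + 15.696
T_est = 48.376

48.376


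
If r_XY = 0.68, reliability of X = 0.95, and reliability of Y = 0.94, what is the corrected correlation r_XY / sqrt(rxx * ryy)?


r_corrected = rxy / sqrt(rxx * ryy)
= 0.68 / sqrt(0.95 * 0.94)
= 0.68 / sqrt(0.893)
= 0.68 / 0.944987
r_corrected = 0.7196

0.7196


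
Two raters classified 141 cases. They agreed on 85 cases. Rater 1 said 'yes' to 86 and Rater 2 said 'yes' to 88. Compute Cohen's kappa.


P_o = 85/141 = 0.602837
P_e = (86*88 + 55*53) / 19881 = 0.527287
kappa = (P_o - P_e) / (1 - P_e)
kappa = (0.602837 - 0.527287) / (1 - 0.527287)
kappa = 0.1598

0.1598


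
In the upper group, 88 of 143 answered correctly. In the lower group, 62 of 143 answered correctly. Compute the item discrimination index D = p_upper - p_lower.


p_upper = 88/143 = 0.6154
p_lower = 62/143 = 0.4336
D = 0.6154 - 0.4336 = 0.1818

0.1818


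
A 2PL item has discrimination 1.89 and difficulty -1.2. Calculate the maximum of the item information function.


For 2PL, max info at theta = b = -1.2
I_max = a^2 / 4 = 1.89^2 / 4
= 3.5721 / 4
I_max = 0.893

0.893


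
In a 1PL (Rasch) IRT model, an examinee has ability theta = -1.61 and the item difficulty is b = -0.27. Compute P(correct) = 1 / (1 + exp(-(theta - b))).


theta - b = -1.61 - -0.27 = -1.34
exp(-(theta - b)) = exp(1.34) = 3.819
P = 1 / (1 + 3.819)
P = 0.2075

0.2075


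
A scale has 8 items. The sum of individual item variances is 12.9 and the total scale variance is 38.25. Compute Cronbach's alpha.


alpha = (k/(k-1)) * (1 - sum(si^2)/s_total^2)
= (8/7) * (1 - 12.9/38.25)
alpha = 0.7574

0.7574


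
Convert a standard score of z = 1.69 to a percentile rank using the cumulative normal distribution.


CDF(z) = 0.5 * (1 + erf(z/sqrt(2)))
erf(1.195) = 0.909
CDF = 0.9545
Percentile rank = 0.9545 * 100 = 95.45

95.45


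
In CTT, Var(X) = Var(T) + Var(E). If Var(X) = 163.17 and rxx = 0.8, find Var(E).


var_true = rxx * var_obs = 0.8 * 163.17 = 130.536
var_error = var_obs - var_true
var_error = 163.17 - 130.536
var_error = 32.634

32.634


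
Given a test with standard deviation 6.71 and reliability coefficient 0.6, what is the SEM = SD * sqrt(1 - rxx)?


SEM = SD * sqrt(1 - rxx)
SEM = 6.71 * sqrt(1 - 0.6)
SEM = 6.71 * sqrt(0.4) = 6.71 * 0.632456
SEM = 4.2438

4.2438


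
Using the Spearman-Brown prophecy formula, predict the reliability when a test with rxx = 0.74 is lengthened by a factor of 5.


r_new = (n * rxx) / (1 + (n-1) * rxx)
r_new = (5 * 0.74) / (1 + 4 * 0.74)
r_new = 3.7 / 3.96
r_new = 0.9343

0.9343


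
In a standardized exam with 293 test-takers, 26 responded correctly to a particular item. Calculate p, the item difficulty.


Item difficulty p = number correct / total examinees
p = 26 / 293
p = 0.0887

0.0887


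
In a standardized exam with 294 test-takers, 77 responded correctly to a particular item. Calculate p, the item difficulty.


Item difficulty p = number correct / total examinees
p = 77 / 294
p = 0.2619

0.2619


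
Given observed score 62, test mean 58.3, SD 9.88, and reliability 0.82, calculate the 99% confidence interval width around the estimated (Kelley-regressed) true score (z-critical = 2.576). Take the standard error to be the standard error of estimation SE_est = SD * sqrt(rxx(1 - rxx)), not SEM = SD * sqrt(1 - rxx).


True score estimate = 0.82*62 + 0.18*58.3 = 61.334
SE_est = SD * sqrt(rxx * (1 - rxx)) = 9.88 * sqrt(0.82 * 0.18) = 9.88 * sqrt(0.1476) = 3.795772
CI = T_est +/- z * SE_est, so width = 2 * z * SE_est = 2 * 2.576 * 3.795772
Width = 19.5558

19.5558


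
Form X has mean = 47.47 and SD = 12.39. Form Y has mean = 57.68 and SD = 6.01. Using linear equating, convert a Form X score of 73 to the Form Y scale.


slope = SD_Y / SD_X = 6.01 / 12.39 ~ 0.4851
intercept = mean_Y - slope * mean_X = 57.68 - (6.01 / 12.39) * 47.47 ~ 34.6538
Y = slope * X + intercept. To avoid rounding drift from the rounded slope/intercept, evaluate the equivalent form Y = mean_Y + SD_Y * (X - mean_X) / SD_X at full precision:
Y = 57.68 + 6.01 * (73 - 47.47) / 12.39
Y = 57.68 + 6.01 * 25.53 / 12.39
Y = 57.68 + 153.4353 / 12.39
Y = 57.68 + 12.3838
Y = 70.0638

70.0638


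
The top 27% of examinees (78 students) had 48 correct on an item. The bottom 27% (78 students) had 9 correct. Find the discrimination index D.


p_upper = 48/78 = 0.6154
p_lower = 9/78 = 0.1154
D = 0.6154 - 0.1154 = 0.5

0.5


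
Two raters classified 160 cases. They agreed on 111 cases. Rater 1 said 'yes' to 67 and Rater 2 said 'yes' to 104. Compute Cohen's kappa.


P_o = 111/160 = 0.69375
P_e = (67*104 + 93*56) / 25600 = 0.475625
kappa = (P_o - P_e) / (1 - P_e)
kappa = (0.69375 - 0.475625) / (1 - 0.475625)
kappa = 0.416

0.416


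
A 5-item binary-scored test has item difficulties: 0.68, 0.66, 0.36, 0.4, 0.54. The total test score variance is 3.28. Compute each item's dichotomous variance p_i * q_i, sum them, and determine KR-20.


For each item, compute p_i * q_i:
  Item 1: 0.68 * 0.32 = 0.2176
  Item 2: 0.66 * 0.34 = 0.2244
  Item 3: 0.36 * 0.64 = 0.2304
  Item 4: 0.4 * 0.6 = 0.24
  Item 5: 0.54 * 0.46 = 0.2484
Sum(p_i * q_i) = 0.2176 + 0.2244 + 0.2304 + 0.24 + 0.2484 = 1.1608
KR-20 = (k/(k-1)) * (1 - Sum(p_i*q_i) / Var_total)
= (5/4) * (1 - 1.1608/3.28)
= 1.25 * 0.6461
KR-20 = 0.8076

0.8076


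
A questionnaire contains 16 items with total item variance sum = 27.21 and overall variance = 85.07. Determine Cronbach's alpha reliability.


alpha = (k/(k-1)) * (1 - sum(si^2)/s_total^2)
= (16/15) * (1 - 27.21/85.07)
alpha = 0.7255

0.7255


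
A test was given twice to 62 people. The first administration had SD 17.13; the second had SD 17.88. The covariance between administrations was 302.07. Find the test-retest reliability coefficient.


r = cov(X,Y) / (SD_X * SD_Y)
r = 302.07 / (17.13 * 17.88)
r = 302.07 / 306.2844
r = 0.9862

0.9862


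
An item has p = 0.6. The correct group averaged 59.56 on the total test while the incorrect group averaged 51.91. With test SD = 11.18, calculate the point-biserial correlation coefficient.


q = 1 - p = 0.4
rpb = ((M1 - M0) / SD) * sqrt(p * q)
rpb = ((59.56 - 51.91) / 11.18) * sqrt(0.6 * 0.4)
rpb = 0.3352

0.3352


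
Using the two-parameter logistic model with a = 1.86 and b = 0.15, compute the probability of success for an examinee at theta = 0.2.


a*(theta - b) = 1.86 * (0.2 - 0.15) = 0.093
exp(-0.093) = 0.9112
P = 1 / (1 + 0.9112)
P = 0.5232

0.5232
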